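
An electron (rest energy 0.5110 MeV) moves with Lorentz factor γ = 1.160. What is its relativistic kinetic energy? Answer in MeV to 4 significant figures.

γ = 1.160 (given)
K = (γ − 1)m₀c² = (1.160 − 1) × 0.5110 MeV = 0.160000 × 0.5110 MeV = 0.08176 MeV

K ≈ 0.08176 MeV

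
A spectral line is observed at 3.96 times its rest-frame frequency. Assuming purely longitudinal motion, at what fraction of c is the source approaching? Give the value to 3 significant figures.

f_obs/f_src = √((1+β)/(1−β)) = 3.96  ⇒  (1+β)/(1−β) = 15.682
β = |1 − D²|/(1 + D²) = |1 − 15.682|/(1 + 15.682) = 0.880

β ≈ 0.880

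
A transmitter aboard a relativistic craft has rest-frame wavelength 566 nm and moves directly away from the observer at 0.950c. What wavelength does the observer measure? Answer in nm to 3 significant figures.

Relativistic Doppler: λ_obs = λ_src √((1+β)/(1−β))
= 566 × √(1.9500/0.050000) = 566 × 6.2450 = 3530 nm

λ_obs ≈ 3530 nm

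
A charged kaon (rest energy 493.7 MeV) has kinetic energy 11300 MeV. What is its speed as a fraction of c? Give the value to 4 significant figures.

γ = 1 + K/(m₀c²) = 1 + 11300/493.7 = 23.8884
β = √(1 − 1/γ²) = 0.9991

β ≈ 0.9991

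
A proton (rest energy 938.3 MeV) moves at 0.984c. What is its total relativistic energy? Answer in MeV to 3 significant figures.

E ≈ 5270 MeV

γ = 1/√(1 − 0.984²) = 5.6127
E = γm₀c² = 5.6127 × 938.3 MeV = 5270 MeV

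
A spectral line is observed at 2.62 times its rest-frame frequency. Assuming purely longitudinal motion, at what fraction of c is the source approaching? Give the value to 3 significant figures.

β ≈ 0.746

f_obs/f_src = √((1+β)/(1−β)) = 2.62  ⇒  (1+β)/(1−β) = 6.8644
β = |1 − D²|/(1 + D²) = |1 − 6.8644|/(1 + 6.8644) = 0.746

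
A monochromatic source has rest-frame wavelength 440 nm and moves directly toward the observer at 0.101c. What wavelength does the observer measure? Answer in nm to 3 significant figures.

λ_obs ≈ 398 nm

Relativistic Doppler: λ_obs = λ_src √((1−β)/(1+β))
= 440 × √(0.89900/1.1010) = 440 × 0.90362 = 398 nm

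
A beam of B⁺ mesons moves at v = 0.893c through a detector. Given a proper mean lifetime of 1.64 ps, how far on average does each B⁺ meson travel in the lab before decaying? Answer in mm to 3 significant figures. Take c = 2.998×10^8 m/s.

γ = 1/√(1 − 0.893²) = 2.2219
Dilated lifetime: Δt = γτ₀ = 2.2219 × 1.64 ps = 3.6440 ps
d = vΔt = 0.893c × 3.6440 ps = 2.6772×10^8 m/s × 3.6440×10^-12 s = 0.976 mm

d ≈ 0.976 mm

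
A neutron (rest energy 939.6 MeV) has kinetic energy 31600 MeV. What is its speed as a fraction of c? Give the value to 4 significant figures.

β ≈ 0.9996

γ = 1 + K/(m₀c²) = 1 + 31600/939.6 = 34.6313
β = √(1 − 1/γ²) = 0.9996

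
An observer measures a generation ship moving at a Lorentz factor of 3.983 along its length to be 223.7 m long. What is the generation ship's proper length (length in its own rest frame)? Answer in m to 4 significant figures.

L₀ ≈ 891.0 m

γ = 3.983 (given)
L₀ = γL = 3.983 × 223.7 = 891.0 m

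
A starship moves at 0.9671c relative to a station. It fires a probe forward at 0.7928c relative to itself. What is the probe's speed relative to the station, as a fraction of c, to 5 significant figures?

u ≈ 0.99614c

Relativistic velocity addition: u = (u' + v)/(1 + u'v/c²)
= (0.7928 + 0.9671)/(1 + 0.7928×0.9671) = 1.7599/1.766717 = 0.99614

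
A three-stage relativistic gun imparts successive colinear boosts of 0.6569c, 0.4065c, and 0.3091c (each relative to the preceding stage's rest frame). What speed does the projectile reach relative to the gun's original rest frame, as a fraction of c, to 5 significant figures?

Compose boost 2: (0.4065 + 0.6569)/(1 + 0.4065×0.6569) = 1.0634/1.267030 = 0.8392857
Compose boost 3: (0.3091 + 0.8392857)/(1 + 0.3091×0.8392857) = 1.148386/1.259423 = 0.91183

u ≈ 0.91183c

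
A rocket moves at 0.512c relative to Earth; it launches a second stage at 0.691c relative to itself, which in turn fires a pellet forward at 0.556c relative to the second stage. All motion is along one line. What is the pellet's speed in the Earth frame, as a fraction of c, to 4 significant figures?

Compose boost 2: (0.691 + 0.512)/(1 + 0.691×0.512) = 1.203/1.35379 = 0.888615
Compose boost 3: (0.556 + 0.888615)/(1 + 0.556×0.888615) = 1.44462/1.49407 = 0.9669

u ≈ 0.9669c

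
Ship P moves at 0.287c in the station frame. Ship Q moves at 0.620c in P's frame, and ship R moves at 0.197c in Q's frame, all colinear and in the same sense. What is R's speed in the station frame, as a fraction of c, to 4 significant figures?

Compose boost 2: (0.620 + 0.287)/(1 + 0.620×0.287) = 0.9070/1.17794 = 0.769988
Compose boost 3: (0.197 + 0.769988)/(1 + 0.197×0.769988) = 0.966988/1.15169 = 0.8396

u ≈ 0.8396c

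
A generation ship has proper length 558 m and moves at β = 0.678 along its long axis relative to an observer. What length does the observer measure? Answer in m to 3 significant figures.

L ≈ 410 m

γ = 1/√(1 − 0.678²) = 1.3604
Length contraction: L = L₀/γ = 558/1.3604 = 410 m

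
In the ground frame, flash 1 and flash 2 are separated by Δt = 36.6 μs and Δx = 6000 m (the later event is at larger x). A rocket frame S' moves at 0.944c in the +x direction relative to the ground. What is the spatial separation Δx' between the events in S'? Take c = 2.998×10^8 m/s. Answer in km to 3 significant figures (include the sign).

γ = 1/√(1 − 0.944²) = 3.0308
Δx' = γ(Δx − vΔt) = 3.0308 × (6000 m − 0.944×(2.998×10^8 m/s)×36.6×10^-6 s)
= 3.0308 × (-4358.2 m) = -13.2 km

Δx' ≈ -13.2 km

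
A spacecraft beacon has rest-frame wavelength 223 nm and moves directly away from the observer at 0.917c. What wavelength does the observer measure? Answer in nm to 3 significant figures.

λ_obs ≈ 1070 nm

Relativistic Doppler: λ_obs = λ_src √((1+β)/(1−β))
= 223 × √(1.9170/0.083000) = 223 × 4.8059 = 1070 nm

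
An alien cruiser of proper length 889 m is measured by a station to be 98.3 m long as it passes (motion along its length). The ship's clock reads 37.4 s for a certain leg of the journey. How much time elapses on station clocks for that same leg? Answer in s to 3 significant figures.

Δt ≈ 338 s

Length contraction ⇒ γ = L₀/L = 889/98.3 = 9.0437
Time dilation: Δt = γτ₀ = 9.0437 × 37.4 s = 338 s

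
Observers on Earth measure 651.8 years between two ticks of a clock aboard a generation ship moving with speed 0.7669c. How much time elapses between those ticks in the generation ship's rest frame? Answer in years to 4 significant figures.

γ = 1/√(1 − 0.7669²) = 1.55820
Proper time: τ₀ = Δt/γ = 651.8/1.55820 = 418.3 years

τ₀ ≈ 418.3 years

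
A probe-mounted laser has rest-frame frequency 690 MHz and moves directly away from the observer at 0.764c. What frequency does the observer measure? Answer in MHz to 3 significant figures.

f_obs ≈ 252 MHz

Relativistic Doppler: f_obs = f_src √((1−β)/(1+β))
= 690 × √(0.23600/1.7640) = 690 × 0.36577 = 252 MHz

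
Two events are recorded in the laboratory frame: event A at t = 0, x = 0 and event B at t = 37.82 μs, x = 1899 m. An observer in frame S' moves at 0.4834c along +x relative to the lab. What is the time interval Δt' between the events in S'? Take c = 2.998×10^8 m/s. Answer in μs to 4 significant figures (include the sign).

Δt' ≈ 39.71 μs

γ = 1/√(1 − 0.4834²) = 1.14234
Δt' = γ(Δt − vΔx/c²) = 1.14234 × (37.82 μs − 0.4834×1899 m / (2.998×10^8 m/s))
= 1.14234 × (34.7580 μs) = 39.71 μs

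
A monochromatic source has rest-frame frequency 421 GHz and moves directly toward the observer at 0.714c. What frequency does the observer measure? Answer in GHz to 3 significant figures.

f_obs ≈ 1030 GHz

Relativistic Doppler: f_obs = f_src √((1+β)/(1−β))
= 421 × √(1.7140/0.28600) = 421 × 2.4481 = 1030 GHz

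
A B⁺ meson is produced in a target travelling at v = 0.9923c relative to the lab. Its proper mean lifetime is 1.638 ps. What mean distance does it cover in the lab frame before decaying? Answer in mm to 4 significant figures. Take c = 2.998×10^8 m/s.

γ = 1/√(1 − 0.9923²) = 8.07379
Dilated lifetime: Δt = γτ₀ = 8.07379 × 1.638 ps = 13.2249 ps
d = vΔt = 0.9923c × 13.2249 ps = 2.97492×10^8 m/s × 1.32249×10^-11 s = 3.934 mm

d ≈ 3.934 mm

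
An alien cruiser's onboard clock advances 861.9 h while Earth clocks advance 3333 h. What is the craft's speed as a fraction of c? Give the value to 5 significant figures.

β ≈ 0.96599

γ = Δt/τ₀ = 3333/861.9 = 3.867038
β = √(1 − 1/γ²) = √(1 − 1/3.867038²) = 0.96599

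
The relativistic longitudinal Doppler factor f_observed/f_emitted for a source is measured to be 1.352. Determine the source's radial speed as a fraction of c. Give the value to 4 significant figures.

β ≈ 0.2928

f_obs/f_src = √((1+β)/(1−β)) = 1.352  ⇒  (1+β)/(1−β) = 1.82790
β = |1 − D²|/(1 + D²) = |1 − 1.82790|/(1 + 1.82790) = 0.2928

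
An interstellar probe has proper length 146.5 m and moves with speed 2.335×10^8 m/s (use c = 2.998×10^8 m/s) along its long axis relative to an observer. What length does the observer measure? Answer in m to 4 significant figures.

L ≈ 91.89 m

β = v/c = 2.335×10^8 / 2.998×10^8 = 0.778853
γ = 1/√(1 − 0.778853²) = 1.59437
Length contraction: L = L₀/γ = 146.5/1.59437 = 91.89 m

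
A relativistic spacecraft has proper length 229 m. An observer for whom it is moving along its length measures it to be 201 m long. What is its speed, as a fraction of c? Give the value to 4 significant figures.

β ≈ 0.4792

γ = L₀/L = 229/201 = 1.13930
β = √(1 − 1/γ²) = 0.4792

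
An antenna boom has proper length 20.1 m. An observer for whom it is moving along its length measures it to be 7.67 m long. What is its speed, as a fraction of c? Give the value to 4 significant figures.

γ = L₀/L = 20.1/7.67 = 2.62060
β = √(1 − 1/γ²) = 0.9243

β ≈ 0.9243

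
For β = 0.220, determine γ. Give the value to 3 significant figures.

γ = 1/√(1 − β²) = 1/√(1 − 0.220²) = 1/√(0.95160) = 1.03

γ ≈ 1.03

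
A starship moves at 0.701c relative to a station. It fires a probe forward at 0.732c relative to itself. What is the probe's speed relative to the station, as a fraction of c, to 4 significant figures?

Relativistic velocity addition: u = (u' + v)/(1 + u'v/c²)
= (0.732 + 0.701)/(1 + 0.732×0.701) = 1.433/1.51313 = 0.9470

u ≈ 0.9470c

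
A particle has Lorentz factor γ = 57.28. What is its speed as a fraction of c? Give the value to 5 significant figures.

β ≈ 0.99985

β = √(1 − 1/γ²) = √(1 − 1/57.28²) = √(0.9996952) = 0.99985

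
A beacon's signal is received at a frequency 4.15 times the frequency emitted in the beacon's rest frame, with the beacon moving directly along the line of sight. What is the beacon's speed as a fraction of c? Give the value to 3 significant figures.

β ≈ 0.890

f_obs/f_src = √((1+β)/(1−β)) = 4.15  ⇒  (1+β)/(1−β) = 17.223
β = |1 − D²|/(1 + D²) = |1 − 17.223|/(1 + 17.223) = 0.890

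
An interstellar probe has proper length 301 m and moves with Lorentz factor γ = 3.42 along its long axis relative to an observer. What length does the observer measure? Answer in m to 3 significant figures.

γ = 3.42 (given)
Length contraction: L = L₀/γ = 301/3.42 = 88.0 m

L ≈ 88.0 m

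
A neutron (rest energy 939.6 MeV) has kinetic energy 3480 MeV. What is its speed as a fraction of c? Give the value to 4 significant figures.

β ≈ 0.9771

γ = 1 + K/(m₀c²) = 1 + 3480/939.6 = 4.70370
β = √(1 − 1/γ²) = 0.9771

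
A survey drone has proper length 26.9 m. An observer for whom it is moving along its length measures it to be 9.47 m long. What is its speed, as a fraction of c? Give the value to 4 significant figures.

γ = L₀/L = 26.9/9.47 = 2.84055
β = √(1 − 1/γ²) = 0.9360

β ≈ 0.9360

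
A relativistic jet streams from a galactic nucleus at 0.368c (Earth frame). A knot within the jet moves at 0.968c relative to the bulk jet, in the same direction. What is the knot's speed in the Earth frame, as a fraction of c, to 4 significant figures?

Relativistic velocity addition: u = (u' + v)/(1 + u'v/c²)
= (0.968 + 0.368)/(1 + 0.968×0.368) = 1.336/1.35622 = 0.9851

u ≈ 0.9851c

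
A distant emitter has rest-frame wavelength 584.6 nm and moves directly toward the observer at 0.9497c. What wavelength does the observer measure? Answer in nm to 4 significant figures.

λ_obs ≈ 93.90 nm

Relativistic Doppler: λ_obs = λ_src √((1−β)/(1+β))
= 584.6 × √(0.0503000/1.94970) = 584.6 × 0.160620 = 93.90 nm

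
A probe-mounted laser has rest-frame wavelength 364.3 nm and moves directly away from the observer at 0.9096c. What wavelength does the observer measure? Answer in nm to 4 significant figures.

λ_obs ≈ 1674 nm

Relativistic Doppler: λ_obs = λ_src √((1+β)/(1−β))
= 364.3 × √(1.90960/0.0904000) = 364.3 × 4.59607 = 1674 nm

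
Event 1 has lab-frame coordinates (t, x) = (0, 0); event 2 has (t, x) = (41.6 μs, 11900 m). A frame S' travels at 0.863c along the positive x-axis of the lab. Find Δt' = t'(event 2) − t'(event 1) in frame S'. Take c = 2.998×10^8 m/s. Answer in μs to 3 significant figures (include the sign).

γ = 1/√(1 − 0.863²) = 1.9794
Δt' = γ(Δt − vΔx/c²) = 1.9794 × (41.6 μs − 0.863×11900 m / (2.998×10^8 m/s))
= 1.9794 × (7.3448 μs) = 14.5 μs

Δt' ≈ 14.5 μs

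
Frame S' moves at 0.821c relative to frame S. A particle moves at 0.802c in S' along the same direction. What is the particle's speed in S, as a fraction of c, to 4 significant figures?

u ≈ 0.9786c

Relativistic velocity addition: u = (u' + v)/(1 + u'v/c²)
= (0.802 + 0.821)/(1 + 0.802×0.821) = 1.623/1.65844 = 0.9786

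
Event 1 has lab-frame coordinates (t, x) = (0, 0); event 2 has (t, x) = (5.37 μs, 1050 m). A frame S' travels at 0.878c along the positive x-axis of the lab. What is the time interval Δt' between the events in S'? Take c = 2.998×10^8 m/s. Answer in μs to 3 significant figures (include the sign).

γ = 1/√(1 − 0.878²) = 2.0892
Δt' = γ(Δt − vΔx/c²) = 2.0892 × (5.37 μs − 0.878×1050 m / (2.998×10^8 m/s))
= 2.0892 × (2.2949 μs) = 4.79 μs

Δt' ≈ 4.79 μs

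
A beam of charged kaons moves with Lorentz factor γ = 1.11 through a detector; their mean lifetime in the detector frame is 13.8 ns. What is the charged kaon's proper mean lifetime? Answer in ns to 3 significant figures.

γ = 1.11 (given)
Proper time: τ₀ = Δt/γ = 13.8/1.11 = 12.4 ns

τ₀ ≈ 12.4 ns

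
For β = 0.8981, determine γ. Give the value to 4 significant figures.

γ = 1/√(1 − β²) = 1/√(1 − 0.8981²) = 1/√(0.193416) = 2.274

γ ≈ 2.274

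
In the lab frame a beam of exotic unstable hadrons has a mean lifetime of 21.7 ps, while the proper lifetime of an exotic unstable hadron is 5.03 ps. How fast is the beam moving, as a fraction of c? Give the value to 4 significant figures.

β ≈ 0.9728

γ = Δt/τ₀ = 21.7/5.03 = 4.31412
β = √(1 − 1/γ²) = √(1 − 1/4.31412²) = 0.9728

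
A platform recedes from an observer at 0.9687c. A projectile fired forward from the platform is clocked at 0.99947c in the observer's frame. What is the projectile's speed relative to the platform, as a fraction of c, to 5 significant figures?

u' ≈ 0.96720c

Inverse velocity addition: u' = (u − v)/(1 − uv/c²)
= (0.99947 − 0.9687)/(1 − 0.99947×0.9687) = 0.030770/0.03181341 = 0.96720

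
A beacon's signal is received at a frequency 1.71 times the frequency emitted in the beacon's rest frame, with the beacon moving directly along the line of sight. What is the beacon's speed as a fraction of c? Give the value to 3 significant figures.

β ≈ 0.490

f_obs/f_src = √((1+β)/(1−β)) = 1.71  ⇒  (1+β)/(1−β) = 2.9241
β = |1 − D²|/(1 + D²) = |1 − 2.9241|/(1 + 2.9241) = 0.490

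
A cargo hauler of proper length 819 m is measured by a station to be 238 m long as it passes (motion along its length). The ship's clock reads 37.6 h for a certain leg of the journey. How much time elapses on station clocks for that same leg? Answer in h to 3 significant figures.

Δt ≈ 129 h

Length contraction ⇒ γ = L₀/L = 819/238 = 3.4412
Time dilation: Δt = γτ₀ = 3.4412 × 37.6 h = 129 h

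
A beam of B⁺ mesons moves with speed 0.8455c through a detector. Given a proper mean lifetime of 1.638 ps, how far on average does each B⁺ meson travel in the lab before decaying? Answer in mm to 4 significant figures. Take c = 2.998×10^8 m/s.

d ≈ 0.7776 mm

γ = 1/√(1 − 0.8455²) = 1.87275
Dilated lifetime: Δt = γτ₀ = 1.87275 × 1.638 ps = 3.06756 ps
d = vΔt = 0.8455c × 3.06756 ps = 2.53481×10^8 m/s × 3.06756×10^-12 s = 0.7776 mm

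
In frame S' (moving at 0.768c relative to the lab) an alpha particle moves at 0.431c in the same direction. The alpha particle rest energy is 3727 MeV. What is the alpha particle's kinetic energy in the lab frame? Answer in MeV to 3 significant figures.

u_lab = (0.431 + 0.768)/(1 + 0.431×0.768) = 0.900821
γ = 1/√(1 − 0.900821²) = 2.3031
K = (γ − 1)m₀c² = (2.3031 − 1) × 3727 = 1.3031 × 3727 = 4860 MeV

K ≈ 4860 MeV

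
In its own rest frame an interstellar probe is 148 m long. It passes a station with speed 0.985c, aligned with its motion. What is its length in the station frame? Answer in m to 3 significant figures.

L ≈ 25.5 m

γ = 1/√(1 − 0.985²) = 5.7953
Length contraction: L = L₀/γ = 148/5.7953 = 25.5 m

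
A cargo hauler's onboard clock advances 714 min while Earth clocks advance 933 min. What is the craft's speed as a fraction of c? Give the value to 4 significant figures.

β ≈ 0.6437

γ = Δt/τ₀ = 933/714 = 1.30672
β = √(1 − 1/γ²) = √(1 − 1/1.30672²) = 0.6437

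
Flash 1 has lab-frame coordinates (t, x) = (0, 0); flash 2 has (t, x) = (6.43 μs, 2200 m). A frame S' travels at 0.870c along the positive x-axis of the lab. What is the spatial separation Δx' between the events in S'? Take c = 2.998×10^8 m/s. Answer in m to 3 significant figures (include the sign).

Δx' ≈ 1060 m

γ = 1/√(1 − 0.870²) = 2.0282
Δx' = γ(Δx − vΔt) = 2.0282 × (2200 m − 0.870×(2.998×10^8 m/s)×6.43×10^-6 s)
= 2.0282 × (522.89 m) = 1060 m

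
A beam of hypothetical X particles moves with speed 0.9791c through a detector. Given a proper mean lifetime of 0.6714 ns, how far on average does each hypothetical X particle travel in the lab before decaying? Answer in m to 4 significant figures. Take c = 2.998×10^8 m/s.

d ≈ 0.9690 m

γ = 1/√(1 − 0.9791²) = 4.91692
Dilated lifetime: Δt = γτ₀ = 4.91692 × 0.6714 ns = 3.30122 ns
d = vΔt = 0.9791c × 3.30122 ns = 2.93534×10^8 m/s × 3.30122×10^-9 s = 0.9690 m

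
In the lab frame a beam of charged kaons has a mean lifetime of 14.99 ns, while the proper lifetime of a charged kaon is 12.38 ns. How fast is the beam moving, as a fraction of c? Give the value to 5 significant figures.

β ≈ 0.56384

γ = Δt/τ₀ = 14.99/12.38 = 1.210824
β = √(1 − 1/γ²) = √(1 − 1/1.210824²) = 0.56384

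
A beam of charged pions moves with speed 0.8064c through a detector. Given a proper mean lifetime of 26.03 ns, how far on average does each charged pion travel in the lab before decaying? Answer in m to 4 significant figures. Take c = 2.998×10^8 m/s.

γ = 1/√(1 − 0.8064²) = 1.69099
Dilated lifetime: Δt = γτ₀ = 1.69099 × 26.03 ns = 44.0164 ns
d = vΔt = 0.8064c × 44.0164 ns = 2.41759×10^8 m/s × 4.40164×10^-8 s = 10.64 m

d ≈ 10.64 m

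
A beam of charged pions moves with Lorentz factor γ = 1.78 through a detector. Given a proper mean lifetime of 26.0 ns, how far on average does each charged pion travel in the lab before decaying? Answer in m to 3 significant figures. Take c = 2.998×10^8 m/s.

β = √(1 − 1/γ²) = √(1 − 1/1.78²) = 0.82727
Dilated lifetime: Δt = γτ₀ = 1.78 × 26.0 ns = 46.280 ns
d = vΔt = 0.82727c × 46.280 ns = 2.4802×10^8 m/s × 4.6280×10^-8 s = 11.5 m

d ≈ 11.5 m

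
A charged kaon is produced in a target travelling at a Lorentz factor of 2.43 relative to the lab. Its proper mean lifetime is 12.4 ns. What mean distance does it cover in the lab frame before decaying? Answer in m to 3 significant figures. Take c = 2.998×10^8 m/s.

β = √(1 − 1/γ²) = √(1 − 1/2.43²) = 0.91140
Dilated lifetime: Δt = γτ₀ = 2.43 × 12.4 ns = 30.132 ns
d = vΔt = 0.91140c × 30.132 ns = 2.7324×10^8 m/s × 3.0132×10^-8 s = 8.23 m

d ≈ 8.23 m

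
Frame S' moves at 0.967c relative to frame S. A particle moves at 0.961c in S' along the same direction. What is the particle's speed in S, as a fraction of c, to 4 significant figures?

Relativistic velocity addition: u = (u' + v)/(1 + u'v/c²)
= (0.961 + 0.967)/(1 + 0.961×0.967) = 1.928/1.92929 = 0.9993

u ≈ 0.9993c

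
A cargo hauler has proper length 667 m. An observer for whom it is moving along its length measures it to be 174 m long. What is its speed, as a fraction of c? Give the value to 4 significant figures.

β ≈ 0.9654

γ = L₀/L = 667/174 = 3.83333
β = √(1 − 1/γ²) = 0.9654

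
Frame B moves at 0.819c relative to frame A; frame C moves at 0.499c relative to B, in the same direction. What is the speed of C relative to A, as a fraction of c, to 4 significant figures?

u ≈ 0.9356c

Compose boost 2: (0.499 + 0.819)/(1 + 0.499×0.819) = 1.318/1.40868 = 0.9356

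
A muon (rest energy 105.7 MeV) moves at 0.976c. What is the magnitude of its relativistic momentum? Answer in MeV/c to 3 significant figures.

p ≈ 474 MeV/c

γ = 1/√(1 − 0.976²) = 4.5920
p = γβm₀c = 4.5920 × 0.976 × 105.7 MeV/c = 474 MeV/c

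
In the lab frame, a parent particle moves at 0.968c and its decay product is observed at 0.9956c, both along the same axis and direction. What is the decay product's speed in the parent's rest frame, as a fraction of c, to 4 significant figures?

Inverse velocity addition: u' = (u − v)/(1 − uv/c²)
= (0.9956 − 0.968)/(1 − 0.9956×0.968) = 0.02760/0.0362592 = 0.7612

u' ≈ 0.7612c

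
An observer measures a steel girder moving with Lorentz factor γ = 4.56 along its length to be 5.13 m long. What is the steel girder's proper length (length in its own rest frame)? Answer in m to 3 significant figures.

L₀ ≈ 23.4 m

γ = 4.56 (given)
L₀ = γL = 4.56 × 5.13 = 23.4 m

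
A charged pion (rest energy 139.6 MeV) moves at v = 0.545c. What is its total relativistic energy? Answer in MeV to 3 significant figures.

γ = 1/√(1 − 0.545²) = 1.1927
E = γm₀c² = 1.1927 × 139.6 MeV = 167 MeV

E ≈ 167 MeV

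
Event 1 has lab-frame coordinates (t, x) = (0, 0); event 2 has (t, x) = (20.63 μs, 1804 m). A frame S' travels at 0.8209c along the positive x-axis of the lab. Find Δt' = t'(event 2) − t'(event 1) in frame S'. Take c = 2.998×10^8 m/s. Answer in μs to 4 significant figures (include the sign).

Δt' ≈ 27.48 μs

γ = 1/√(1 − 0.8209²) = 1.75109
Δt' = γ(Δt − vΔx/c²) = 1.75109 × (20.63 μs − 0.8209×1804 m / (2.998×10^8 m/s))
= 1.75109 × (15.6904 μs) = 27.48 μs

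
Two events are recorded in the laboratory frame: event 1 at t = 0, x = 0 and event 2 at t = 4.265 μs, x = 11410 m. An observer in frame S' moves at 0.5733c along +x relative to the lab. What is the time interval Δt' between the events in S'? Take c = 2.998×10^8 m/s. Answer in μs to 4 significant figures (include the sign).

γ = 1/√(1 − 0.5733²) = 1.22049
Δt' = γ(Δt − vΔx/c²) = 1.22049 × (4.265 μs − 0.5733×11410 m / (2.998×10^8 m/s))
= 1.22049 × (-17.5541 μs) = -21.42 μs

Δt' ≈ -21.42 μs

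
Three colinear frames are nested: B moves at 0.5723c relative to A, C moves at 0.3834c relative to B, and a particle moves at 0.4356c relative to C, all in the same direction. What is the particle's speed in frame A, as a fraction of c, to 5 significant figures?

Compose boost 2: (0.3834 + 0.5723)/(1 + 0.3834×0.5723) = 0.95570/1.219420 = 0.7837334
Compose boost 3: (0.4356 + 0.7837334)/(1 + 0.4356×0.7837334) = 1.219333/1.341394 = 0.90900

u ≈ 0.90900c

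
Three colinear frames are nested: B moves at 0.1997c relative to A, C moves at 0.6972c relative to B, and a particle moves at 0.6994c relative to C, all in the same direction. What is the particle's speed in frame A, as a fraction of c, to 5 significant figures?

Compose boost 2: (0.6972 + 0.1997)/(1 + 0.6972×0.1997) = 0.89690/1.139231 = 0.7872856
Compose boost 3: (0.6994 + 0.7872856)/(1 + 0.6994×0.7872856) = 1.486686/1.550628 = 0.95876

u ≈ 0.95876c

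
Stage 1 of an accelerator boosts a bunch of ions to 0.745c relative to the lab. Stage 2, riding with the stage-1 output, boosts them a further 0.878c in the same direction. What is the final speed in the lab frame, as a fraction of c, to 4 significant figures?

Compose boost 2: (0.878 + 0.745)/(1 + 0.878×0.745) = 1.623/1.65411 = 0.9812

u ≈ 0.9812c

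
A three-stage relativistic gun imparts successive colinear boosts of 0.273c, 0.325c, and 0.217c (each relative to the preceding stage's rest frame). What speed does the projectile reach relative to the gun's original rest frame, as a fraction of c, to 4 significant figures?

Compose boost 2: (0.325 + 0.273)/(1 + 0.325×0.273) = 0.5980/1.08872 = 0.549266
Compose boost 3: (0.217 + 0.549266)/(1 + 0.217×0.549266) = 0.766266/1.11919 = 0.6847

u ≈ 0.6847c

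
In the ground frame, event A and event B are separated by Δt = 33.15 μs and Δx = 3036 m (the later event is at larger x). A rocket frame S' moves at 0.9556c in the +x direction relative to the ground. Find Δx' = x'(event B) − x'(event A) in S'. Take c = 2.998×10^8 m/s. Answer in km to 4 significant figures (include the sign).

γ = 1/√(1 − 0.9556²) = 3.39366
Δx' = γ(Δx − vΔt) = 3.39366 × (3036 m − 0.9556×(2.998×10^8 m/s)×33.15×10^-6 s)
= 3.39366 × (-6461.11 m) = -21.93 km

Δx' ≈ -21.93 km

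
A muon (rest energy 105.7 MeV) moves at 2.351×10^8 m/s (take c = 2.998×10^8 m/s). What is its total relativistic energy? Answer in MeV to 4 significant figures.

β = v/c = 2.351×10^8 / 2.998×10^8 = 0.784189
γ = 1/√(1 − 0.784189²) = 1.61155
E = γm₀c² = 1.61155 × 105.7 MeV = 170.3 MeV

E ≈ 170.3 MeV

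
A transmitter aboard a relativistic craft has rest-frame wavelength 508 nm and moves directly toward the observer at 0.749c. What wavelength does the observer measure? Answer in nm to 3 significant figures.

λ_obs ≈ 192 nm

Relativistic Doppler: λ_obs = λ_src √((1−β)/(1+β))
= 508 × √(0.25100/1.7490) = 508 × 0.37883 = 192 nm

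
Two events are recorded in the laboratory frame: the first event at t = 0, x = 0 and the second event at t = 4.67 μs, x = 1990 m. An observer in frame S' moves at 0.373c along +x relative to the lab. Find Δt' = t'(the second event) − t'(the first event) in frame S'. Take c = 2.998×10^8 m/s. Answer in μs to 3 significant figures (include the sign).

γ = 1/√(1 − 0.373²) = 1.0778
Δt' = γ(Δt − vΔx/c²) = 1.0778 × (4.67 μs − 0.373×1990 m / (2.998×10^8 m/s))
= 1.0778 × (2.1941 μs) = 2.36 μs

Δt' ≈ 2.36 μs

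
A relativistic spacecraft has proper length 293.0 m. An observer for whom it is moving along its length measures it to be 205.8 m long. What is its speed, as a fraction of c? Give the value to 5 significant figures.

β ≈ 0.71179

γ = L₀/L = 293.0/205.8 = 1.423712
β = √(1 − 1/γ²) = 0.71179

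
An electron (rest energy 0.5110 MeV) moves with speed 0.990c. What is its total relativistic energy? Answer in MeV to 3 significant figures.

E ≈ 3.62 MeV

γ = 1/√(1 − 0.990²) = 7.0888
E = γm₀c² = 7.0888 × 0.5110 MeV = 3.62 MeV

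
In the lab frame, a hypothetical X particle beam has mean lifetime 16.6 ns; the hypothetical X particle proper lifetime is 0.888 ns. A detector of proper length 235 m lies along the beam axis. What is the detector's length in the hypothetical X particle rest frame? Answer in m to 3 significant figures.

Time dilation ⇒ γ = Δt/τ₀ = 16.6/0.888 = 18.694
Length contraction: L = L₀/γ = 235/18.694 = 12.6 m

L ≈ 12.6 m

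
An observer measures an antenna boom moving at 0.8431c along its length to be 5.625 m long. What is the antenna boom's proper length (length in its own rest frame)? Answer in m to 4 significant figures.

γ = 1/√(1 − 0.8431²) = 1.85958
L₀ = γL = 1.85958 × 5.625 = 10.46 m

L₀ ≈ 10.46 m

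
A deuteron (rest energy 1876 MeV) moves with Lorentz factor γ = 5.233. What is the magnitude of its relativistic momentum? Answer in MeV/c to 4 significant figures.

p ≈ 9636 MeV/c

β = √(1 − 1/γ²) = √(1 − 1/5.233²) = 0.981572
p = γβm₀c = 5.233 × 0.981572 × 1876 MeV/c = 9636 MeV/c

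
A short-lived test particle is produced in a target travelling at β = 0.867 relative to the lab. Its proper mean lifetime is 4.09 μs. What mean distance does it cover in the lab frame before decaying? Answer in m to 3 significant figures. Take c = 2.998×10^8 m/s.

γ = 1/√(1 − 0.867²) = 2.0068
Dilated lifetime: Δt = γτ₀ = 2.0068 × 4.09 μs = 8.2078 μs
d = vΔt = 0.867c × 8.2078 μs = 2.5993×10^8 m/s × 8.2078×10^-6 s = 2130 m

d ≈ 2130 m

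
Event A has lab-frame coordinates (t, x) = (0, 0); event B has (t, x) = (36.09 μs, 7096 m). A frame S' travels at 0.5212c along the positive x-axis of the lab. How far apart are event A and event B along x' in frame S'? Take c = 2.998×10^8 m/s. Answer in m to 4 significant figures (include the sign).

γ = 1/√(1 − 0.5212²) = 1.17174
Δx' = γ(Δx − vΔt) = 1.17174 × (7096 m − 0.5212×(2.998×10^8 m/s)×36.09×10^-6 s)
= 1.17174 × (1456.73 m) = 1707 m

Δx' ≈ 1707 m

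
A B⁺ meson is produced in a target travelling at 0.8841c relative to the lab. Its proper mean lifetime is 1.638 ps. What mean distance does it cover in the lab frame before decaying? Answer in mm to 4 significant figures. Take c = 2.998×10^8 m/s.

d ≈ 0.9291 mm

γ = 1/√(1 − 0.8841²) = 2.13996
Dilated lifetime: Δt = γτ₀ = 2.13996 × 1.638 ps = 3.50526 ps
d = vΔt = 0.8841c × 3.50526 ps = 2.65053×10^8 m/s × 3.50526×10^-12 s = 0.9291 mm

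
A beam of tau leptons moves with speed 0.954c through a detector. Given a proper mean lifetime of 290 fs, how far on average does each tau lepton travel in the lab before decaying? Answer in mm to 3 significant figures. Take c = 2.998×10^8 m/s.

d ≈ 0.277 mm

γ = 1/√(1 − 0.954²) = 3.3355
Dilated lifetime: Δt = γτ₀ = 3.3355 × 290 fs = 967.29 fs
d = vΔt = 0.954c × 967.29 fs = 2.8601×10^8 m/s × 9.6729×10^-13 s = 0.277 mm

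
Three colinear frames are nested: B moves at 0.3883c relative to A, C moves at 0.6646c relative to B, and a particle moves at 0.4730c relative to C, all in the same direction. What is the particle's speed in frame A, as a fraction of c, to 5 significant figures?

u ≈ 0.93843c

Compose boost 2: (0.6646 + 0.3883)/(1 + 0.6646×0.3883) = 1.0529/1.258064 = 0.8369207
Compose boost 3: (0.4730 + 0.8369207)/(1 + 0.4730×0.8369207) = 1.309921/1.395864 = 0.93843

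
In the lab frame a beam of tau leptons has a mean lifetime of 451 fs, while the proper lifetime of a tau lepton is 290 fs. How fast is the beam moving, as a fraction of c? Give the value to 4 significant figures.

β ≈ 0.7659

γ = Δt/τ₀ = 451/290 = 1.55517
β = √(1 − 1/γ²) = √(1 − 1/1.55517²) = 0.7659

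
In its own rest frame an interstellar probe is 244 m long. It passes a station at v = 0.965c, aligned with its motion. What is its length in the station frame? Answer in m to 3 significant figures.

γ = 1/√(1 − 0.965²) = 3.8132
Length contraction: L = L₀/γ = 244/3.8132 = 64.0 m

L ≈ 64.0 m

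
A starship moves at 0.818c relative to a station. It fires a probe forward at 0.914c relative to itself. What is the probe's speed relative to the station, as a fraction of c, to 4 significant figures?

u ≈ 0.9910c

Relativistic velocity addition: u = (u' + v)/(1 + u'v/c²)
= (0.914 + 0.818)/(1 + 0.914×0.818) = 1.732/1.74765 = 0.9910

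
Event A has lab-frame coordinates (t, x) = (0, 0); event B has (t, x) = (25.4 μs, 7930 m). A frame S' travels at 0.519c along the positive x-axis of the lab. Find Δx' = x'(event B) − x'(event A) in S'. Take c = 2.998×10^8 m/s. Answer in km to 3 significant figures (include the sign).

Δx' ≈ 4.65 km

γ = 1/√(1 − 0.519²) = 1.1699
Δx' = γ(Δx − vΔt) = 1.1699 × (7930 m − 0.519×(2.998×10^8 m/s)×25.4×10^-6 s)
= 1.1699 × (3977.9 m) = 4.65 km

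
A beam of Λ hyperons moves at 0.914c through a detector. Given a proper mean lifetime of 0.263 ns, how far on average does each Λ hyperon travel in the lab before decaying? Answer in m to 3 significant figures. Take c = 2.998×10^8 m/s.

d ≈ 0.178 m

γ = 1/√(1 − 0.914²) = 2.4648
Dilated lifetime: Δt = γτ₀ = 2.4648 × 0.263 ns = 0.64824 ns
d = vΔt = 0.914c × 0.64824 ns = 2.7402×10^8 m/s × 6.4824×10^-10 s = 0.178 m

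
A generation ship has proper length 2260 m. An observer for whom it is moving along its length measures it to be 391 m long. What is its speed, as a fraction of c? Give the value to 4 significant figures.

β ≈ 0.9849

γ = L₀/L = 2260/391 = 5.78005
β = √(1 − 1/γ²) = 0.9849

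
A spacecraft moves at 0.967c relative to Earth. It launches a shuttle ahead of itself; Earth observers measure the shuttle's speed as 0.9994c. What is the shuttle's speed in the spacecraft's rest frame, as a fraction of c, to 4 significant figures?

u' ≈ 0.9649c

Inverse velocity addition: u' = (u − v)/(1 − uv/c²)
= (0.9994 − 0.967)/(1 − 0.9994×0.967) = 0.03240/0.0335802 = 0.9649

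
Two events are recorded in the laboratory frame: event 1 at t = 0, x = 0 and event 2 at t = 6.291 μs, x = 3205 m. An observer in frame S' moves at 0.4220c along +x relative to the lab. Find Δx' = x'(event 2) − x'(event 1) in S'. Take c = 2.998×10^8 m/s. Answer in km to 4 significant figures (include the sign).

γ = 1/√(1 − 0.4220²) = 1.10303
Δx' = γ(Δx − vΔt) = 1.10303 × (3205 m − 0.4220×(2.998×10^8 m/s)×6.291×10^-6 s)
= 1.10303 × (2409.09 m) = 2.657 km

Δx' ≈ 2.657 km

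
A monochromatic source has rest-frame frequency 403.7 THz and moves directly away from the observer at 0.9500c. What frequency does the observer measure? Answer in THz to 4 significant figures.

Relativistic Doppler: f_obs = f_src √((1−β)/(1+β))
= 403.7 × √(0.0500000/1.95000) = 403.7 × 0.160128 = 64.64 THz

f_obs ≈ 64.64 THz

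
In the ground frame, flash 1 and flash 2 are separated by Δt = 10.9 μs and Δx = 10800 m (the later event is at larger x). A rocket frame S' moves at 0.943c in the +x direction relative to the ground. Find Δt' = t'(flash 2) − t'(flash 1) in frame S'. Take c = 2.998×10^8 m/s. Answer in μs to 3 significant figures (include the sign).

γ = 1/√(1 − 0.943²) = 3.0049
Δt' = γ(Δt − vΔx/c²) = 3.0049 × (10.9 μs − 0.943×10800 m / (2.998×10^8 m/s))
= 3.0049 × (-23.071 μs) = -69.3 μs

Δt' ≈ -69.3 μs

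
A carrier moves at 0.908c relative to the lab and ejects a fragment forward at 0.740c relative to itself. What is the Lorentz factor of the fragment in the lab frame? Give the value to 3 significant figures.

γ ≈ 5.93

u_lab = (0.740 + 0.908)/(1 + 0.740×0.908) = 1.648/1.67192 = 0.985693
γ = 1/√(1 − 0.985693²) = 5.93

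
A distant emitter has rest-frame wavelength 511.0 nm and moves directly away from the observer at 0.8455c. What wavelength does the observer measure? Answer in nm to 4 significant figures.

Relativistic Doppler: λ_obs = λ_src √((1+β)/(1−β))
= 511.0 × √(1.84550/0.154500) = 511.0 × 3.45615 = 1766 nm

λ_obs ≈ 1766 nm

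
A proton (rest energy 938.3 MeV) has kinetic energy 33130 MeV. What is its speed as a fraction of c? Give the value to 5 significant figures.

β ≈ 0.99962

γ = 1 + K/(m₀c²) = 1 + 33130/938.3 = 36.30854
β = √(1 − 1/γ²) = 0.99962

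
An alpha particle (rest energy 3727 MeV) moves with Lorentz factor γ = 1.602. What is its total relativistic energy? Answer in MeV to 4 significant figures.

γ = 1.602 (given)
E = γm₀c² = 1.602 × 3727 MeV = 5971 MeV

E ≈ 5971 MeV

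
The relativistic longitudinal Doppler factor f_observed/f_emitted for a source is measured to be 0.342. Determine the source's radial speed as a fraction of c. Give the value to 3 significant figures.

f_obs/f_src = √((1−β)/(1+β)) = 0.342  ⇒  (1−β)/(1+β) = 0.11696
β = |1 − D²|/(1 + D²) = |1 − 0.11696|/(1 + 0.11696) = 0.791

β ≈ 0.791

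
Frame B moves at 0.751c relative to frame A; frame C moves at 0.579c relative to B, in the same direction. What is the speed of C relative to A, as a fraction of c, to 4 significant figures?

u ≈ 0.9269c

Compose boost 2: (0.579 + 0.751)/(1 + 0.579×0.751) = 1.330/1.43483 = 0.9269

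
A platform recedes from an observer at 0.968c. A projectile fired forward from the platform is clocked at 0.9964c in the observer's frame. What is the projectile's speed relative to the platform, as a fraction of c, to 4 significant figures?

u' ≈ 0.8003c

Inverse velocity addition: u' = (u − v)/(1 − uv/c²)
= (0.9964 − 0.968)/(1 − 0.9964×0.968) = 0.02840/0.0354848 = 0.8003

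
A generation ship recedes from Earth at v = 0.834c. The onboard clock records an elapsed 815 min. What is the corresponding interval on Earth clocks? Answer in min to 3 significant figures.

Δt ≈ 1480 min

γ = 1/√(1 − 0.834²) = 1.8124
Time dilation: Δt = γτ₀ = 1.8124 × 815 min = 1480 min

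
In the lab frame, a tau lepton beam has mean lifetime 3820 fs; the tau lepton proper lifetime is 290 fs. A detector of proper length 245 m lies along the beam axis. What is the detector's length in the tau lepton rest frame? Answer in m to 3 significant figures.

L ≈ 18.6 m

Time dilation ⇒ γ = Δt/τ₀ = 3820/290 = 13.172
Length contraction: L = L₀/γ = 245/13.172 = 18.6 m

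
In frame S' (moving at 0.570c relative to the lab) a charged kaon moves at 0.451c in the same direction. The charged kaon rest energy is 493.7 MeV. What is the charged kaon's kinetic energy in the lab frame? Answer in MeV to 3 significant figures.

u_lab = (0.451 + 0.570)/(1 + 0.451×0.570) = 0.812206
γ = 1/√(1 − 0.812206²) = 1.7142
K = (γ − 1)m₀c² = (1.7142 − 1) × 493.7 = 0.71418 × 493.7 = 353 MeV

K ≈ 353 MeV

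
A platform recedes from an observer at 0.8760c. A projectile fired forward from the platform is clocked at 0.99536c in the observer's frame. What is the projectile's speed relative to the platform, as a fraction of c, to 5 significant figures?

Inverse velocity addition: u' = (u − v)/(1 − uv/c²)
= (0.99536 − 0.8760)/(1 − 0.99536×0.8760) = 0.11936/0.1280646 = 0.93203

u' ≈ 0.93203c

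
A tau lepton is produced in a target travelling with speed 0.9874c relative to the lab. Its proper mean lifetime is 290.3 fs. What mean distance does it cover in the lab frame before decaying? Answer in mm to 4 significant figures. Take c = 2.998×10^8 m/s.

γ = 1/√(1 − 0.9874²) = 6.31935
Dilated lifetime: Δt = γτ₀ = 6.31935 × 290.3 fs = 1834.51 fs
d = vΔt = 0.9874c × 1834.51 fs = 2.96023×10^8 m/s × 1.83451×10^-12 s = 0.5431 mm

d ≈ 0.5431 mm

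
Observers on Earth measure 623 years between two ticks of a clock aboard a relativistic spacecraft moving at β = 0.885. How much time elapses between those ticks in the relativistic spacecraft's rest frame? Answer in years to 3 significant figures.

γ = 1/√(1 − 0.885²) = 2.1478
Proper time: τ₀ = Δt/γ = 623/2.1478 = 290 years

τ₀ ≈ 290 years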